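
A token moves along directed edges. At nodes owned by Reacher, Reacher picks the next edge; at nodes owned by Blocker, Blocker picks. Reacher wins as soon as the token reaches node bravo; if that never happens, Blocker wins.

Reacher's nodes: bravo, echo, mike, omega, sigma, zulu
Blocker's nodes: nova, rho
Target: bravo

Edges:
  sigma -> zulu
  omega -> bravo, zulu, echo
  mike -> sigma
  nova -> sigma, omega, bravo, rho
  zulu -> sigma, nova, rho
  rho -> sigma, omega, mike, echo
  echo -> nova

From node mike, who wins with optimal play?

Blocker

A0 = {bravo}
A1: add {omega} — omega (Reacher) has omega→bravo.
A2 = A1; e.g. sigma (Reacher) has no edge into A1. Fixed point.
mike never enters the attractor, so Blocker can avoid the target forever.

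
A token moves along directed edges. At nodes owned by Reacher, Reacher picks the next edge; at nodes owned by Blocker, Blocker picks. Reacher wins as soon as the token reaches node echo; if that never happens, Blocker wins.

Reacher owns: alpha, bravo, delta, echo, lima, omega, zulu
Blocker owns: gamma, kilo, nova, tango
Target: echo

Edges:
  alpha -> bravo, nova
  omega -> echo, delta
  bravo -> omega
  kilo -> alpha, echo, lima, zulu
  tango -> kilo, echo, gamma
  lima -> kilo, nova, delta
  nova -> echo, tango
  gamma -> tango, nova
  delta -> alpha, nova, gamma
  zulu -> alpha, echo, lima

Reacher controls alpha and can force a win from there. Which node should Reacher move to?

bravo

A0 = {echo}
A1: add {omega, zulu} — omega (Reacher) has omega→echo; zulu (Reacher) has zulu→echo.
A2: add {bravo} — bravo (Reacher) has bravo→omega.
A3: add {alpha} — alpha (Reacher) has alpha→bravo.
A4: add {delta} — delta (Reacher) has delta→alpha.
A5: add {lima} — lima (Reacher) has lima→delta.
A6: add {kilo} — kilo (Blocker): all of {alpha, echo, lima, zulu} already in.
A7 = A6; e.g. tango (Blocker) can still go to gamma. Fixed point.
From alpha, successor bravo is in the attractor (rank 2); the other successor nova is not.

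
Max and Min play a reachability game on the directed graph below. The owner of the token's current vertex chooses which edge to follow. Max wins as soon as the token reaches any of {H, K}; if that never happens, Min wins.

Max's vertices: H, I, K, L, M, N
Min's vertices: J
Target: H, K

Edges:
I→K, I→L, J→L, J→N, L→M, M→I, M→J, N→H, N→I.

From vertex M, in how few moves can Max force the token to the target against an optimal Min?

A0 = {H, K}
A1: add {I, N} — I (Max) has I→K; N (Max) has N→H.
A2: add {M} — M (Max) has M→I.
M enters the attractor at level 2, so Max can force the target in 2 moves from there.

2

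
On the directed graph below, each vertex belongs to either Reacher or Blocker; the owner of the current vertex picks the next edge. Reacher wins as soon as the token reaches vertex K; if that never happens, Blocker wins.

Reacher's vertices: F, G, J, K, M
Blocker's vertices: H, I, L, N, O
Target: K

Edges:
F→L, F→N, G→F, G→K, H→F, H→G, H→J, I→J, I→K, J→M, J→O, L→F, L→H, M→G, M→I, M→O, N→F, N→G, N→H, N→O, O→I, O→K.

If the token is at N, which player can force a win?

Blocker

A0 = {K}
A1: add {G} — G (Reacher) has G→K.
A2: add {M} — M (Reacher) has M→G.
A3: add {J} — J (Reacher) has J→M.
A4: add {I} — I (Blocker): all of {J, K} already in.
A5: add {O} — O (Blocker): all of {I, K} already in.
A6 = A5; e.g. F (Reacher) has no edge into A5. Fixed point.
N never enters the attractor, so Blocker can avoid the target forever.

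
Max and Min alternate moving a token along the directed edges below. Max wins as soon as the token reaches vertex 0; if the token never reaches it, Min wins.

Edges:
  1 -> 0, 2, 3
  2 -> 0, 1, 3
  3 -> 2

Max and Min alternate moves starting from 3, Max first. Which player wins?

Min

Track states (vertex, player-to-move).
A0 = {(0,Max), (0,Min)}
A1: add {(1,Max), (2,Max)}.
A2: add {(3,Min)}.
A3 = A2; e.g. (1,Min) stays out. (3,Max) never enters ⇒ Min avoids the target.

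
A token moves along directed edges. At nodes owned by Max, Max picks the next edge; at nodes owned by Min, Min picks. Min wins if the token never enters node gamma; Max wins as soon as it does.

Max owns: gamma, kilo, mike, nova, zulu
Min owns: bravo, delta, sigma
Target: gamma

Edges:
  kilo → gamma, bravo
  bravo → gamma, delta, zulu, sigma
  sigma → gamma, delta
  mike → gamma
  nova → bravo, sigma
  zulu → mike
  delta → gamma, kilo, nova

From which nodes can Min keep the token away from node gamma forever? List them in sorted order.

A0 = {gamma}
A1: add {kilo, mike} — mike (Max) has mike→gamma; kilo (Max) has kilo→gamma.
A2: add {zulu} — zulu (Max) has zulu→mike.
A3 = A2; e.g. delta (Min) can still go to nova. Fixed point.
Max's attractor = {gamma, kilo, mike, zulu}; Min avoids the target exactly from the complement.

bravo, delta, nova, sigma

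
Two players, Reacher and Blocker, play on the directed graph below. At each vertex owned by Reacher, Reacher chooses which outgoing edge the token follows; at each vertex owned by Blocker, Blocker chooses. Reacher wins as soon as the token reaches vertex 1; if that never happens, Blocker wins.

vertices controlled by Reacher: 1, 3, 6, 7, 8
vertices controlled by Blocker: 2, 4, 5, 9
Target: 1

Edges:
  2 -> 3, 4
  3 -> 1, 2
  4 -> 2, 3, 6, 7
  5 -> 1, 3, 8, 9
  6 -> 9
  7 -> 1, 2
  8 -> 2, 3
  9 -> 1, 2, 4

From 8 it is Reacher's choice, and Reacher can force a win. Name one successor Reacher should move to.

A0 = {1}
A1: add {3, 7} — 3 (Reacher) has 3→1; 7 (Reacher) has 7→1.
A2: add {8} — 8 (Reacher) has 8→3.
A3 = A2; e.g. 2 (Blocker) can still go to 4. Fixed point.
From 8, successor 3 is in the attractor (rank 1); the other successor 2 is not.

3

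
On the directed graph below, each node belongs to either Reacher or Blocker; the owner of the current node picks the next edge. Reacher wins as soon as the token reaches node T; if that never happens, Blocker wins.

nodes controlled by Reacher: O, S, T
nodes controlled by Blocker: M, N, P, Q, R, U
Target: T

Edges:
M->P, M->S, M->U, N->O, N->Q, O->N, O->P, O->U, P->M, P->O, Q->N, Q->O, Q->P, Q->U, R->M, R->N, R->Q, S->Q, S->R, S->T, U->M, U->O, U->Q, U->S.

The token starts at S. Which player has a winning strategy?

Reacher

A0 = {T}
A1: add {S} — S (Reacher) has S→T.
A2 = A1; e.g. M (Blocker) can still go to P. Fixed point.
S ∈ A1, so Reacher can force the target.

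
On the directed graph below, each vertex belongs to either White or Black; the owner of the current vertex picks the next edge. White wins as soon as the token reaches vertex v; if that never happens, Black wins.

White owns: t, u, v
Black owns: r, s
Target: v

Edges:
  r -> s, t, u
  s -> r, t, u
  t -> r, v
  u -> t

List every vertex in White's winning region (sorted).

t, u, v

A0 = {v}
A1: add {t} — t (White) has t→v.
A2: add {u} — u (White) has u→t.
A3 = A2; e.g. r (Black) can still go to s. Fixed point.
White's winning region = {t, u, v}.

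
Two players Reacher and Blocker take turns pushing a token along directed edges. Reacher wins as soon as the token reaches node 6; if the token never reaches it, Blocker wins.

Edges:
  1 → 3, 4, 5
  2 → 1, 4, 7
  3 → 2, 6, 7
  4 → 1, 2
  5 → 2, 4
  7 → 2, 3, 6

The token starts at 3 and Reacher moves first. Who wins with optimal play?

Reacher

Track states (vertex, player-to-move).
A0 = {(6,Reacher), (6,Blocker)}
A1: add {(3,Reacher), (7,Reacher)}.
(3,Reacher) ∈ A1 ⇒ Reacher forces the target.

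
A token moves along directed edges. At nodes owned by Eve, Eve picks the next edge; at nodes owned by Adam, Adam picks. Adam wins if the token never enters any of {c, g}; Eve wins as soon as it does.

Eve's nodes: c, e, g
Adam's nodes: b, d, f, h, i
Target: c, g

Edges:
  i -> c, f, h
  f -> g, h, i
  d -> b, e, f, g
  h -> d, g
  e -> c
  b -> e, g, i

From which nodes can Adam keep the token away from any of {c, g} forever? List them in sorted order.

A0 = {c, g}
A1: add {e} — e (Eve) has e→c.
A2 = A1; e.g. b (Adam) can still go to i. Fixed point.
Eve's attractor = {c, e, g}; Adam avoids the target exactly from the complement.

b, d, f, h, i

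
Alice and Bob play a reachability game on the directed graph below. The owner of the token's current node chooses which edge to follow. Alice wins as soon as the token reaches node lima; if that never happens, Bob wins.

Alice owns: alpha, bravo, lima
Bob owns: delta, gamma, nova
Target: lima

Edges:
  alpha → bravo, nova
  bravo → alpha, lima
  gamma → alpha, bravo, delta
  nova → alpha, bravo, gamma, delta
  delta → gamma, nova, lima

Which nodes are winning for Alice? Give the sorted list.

alpha, bravo, lima

A0 = {lima}
A1: add {bravo} — bravo (Alice) has bravo→lima.
A2: add {alpha} — alpha (Alice) has alpha→bravo.
A3 = A2; e.g. gamma (Bob) can still go to delta. Fixed point.
Alice's winning region = {alpha, bravo, lima}.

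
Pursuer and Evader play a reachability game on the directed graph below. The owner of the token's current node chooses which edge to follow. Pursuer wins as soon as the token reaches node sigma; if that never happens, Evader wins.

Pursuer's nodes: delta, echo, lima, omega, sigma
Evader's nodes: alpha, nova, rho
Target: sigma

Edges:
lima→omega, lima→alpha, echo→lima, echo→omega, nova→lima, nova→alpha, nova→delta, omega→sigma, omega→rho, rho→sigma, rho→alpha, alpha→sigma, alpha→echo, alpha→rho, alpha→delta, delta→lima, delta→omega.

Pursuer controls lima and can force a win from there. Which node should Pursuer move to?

A0 = {sigma}
A1: add {omega} — omega (Pursuer) has omega→sigma.
A2: add {delta, echo, lima} — lima (Pursuer) has lima→omega; echo (Pursuer) has echo→omega; delta (Pursuer) has delta→omega.
A3 = A2; e.g. nova (Evader) can still go to alpha. Fixed point.
From lima, successor omega is in the attractor (rank 1); the other successor alpha is not.

omega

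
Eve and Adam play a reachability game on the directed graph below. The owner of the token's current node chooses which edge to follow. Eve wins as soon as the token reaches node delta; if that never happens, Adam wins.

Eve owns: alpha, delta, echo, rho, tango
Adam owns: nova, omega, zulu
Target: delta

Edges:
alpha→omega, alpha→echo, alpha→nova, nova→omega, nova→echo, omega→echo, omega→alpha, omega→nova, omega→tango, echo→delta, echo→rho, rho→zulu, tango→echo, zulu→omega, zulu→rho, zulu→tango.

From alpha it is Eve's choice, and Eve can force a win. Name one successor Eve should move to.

echo

A0 = {delta}
A1: add {echo} — echo (Eve) has echo→delta.
A2: add {alpha, tango} — alpha (Eve) has alpha→echo; tango (Eve) has tango→echo.
A3 = A2; e.g. omega (Adam) can still go to nova. Fixed point.
From alpha, successor echo is in the attractor (rank 1); the other successors nova, omega are not.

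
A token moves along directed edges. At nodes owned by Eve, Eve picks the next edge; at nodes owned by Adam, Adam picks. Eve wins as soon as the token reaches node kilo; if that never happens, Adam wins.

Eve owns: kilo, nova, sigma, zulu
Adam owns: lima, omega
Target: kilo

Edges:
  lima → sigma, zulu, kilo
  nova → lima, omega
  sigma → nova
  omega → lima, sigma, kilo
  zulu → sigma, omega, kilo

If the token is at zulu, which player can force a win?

Eve

A0 = {kilo}
A1: add {zulu} — zulu (Eve) has zulu→kilo.
A2 = A1; e.g. lima (Adam) can still go to sigma. Fixed point.
zulu ∈ A1, so Eve can force the target.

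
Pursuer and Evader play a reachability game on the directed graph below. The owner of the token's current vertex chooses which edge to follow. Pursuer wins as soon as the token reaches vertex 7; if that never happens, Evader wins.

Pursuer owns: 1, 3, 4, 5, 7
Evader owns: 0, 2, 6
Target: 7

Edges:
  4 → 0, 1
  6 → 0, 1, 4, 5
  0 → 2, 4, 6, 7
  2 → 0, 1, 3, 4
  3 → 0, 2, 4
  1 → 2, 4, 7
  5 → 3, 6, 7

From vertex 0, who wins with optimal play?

A0 = {7}
A1: add {1, 5} — 1 (Pursuer) has 1→7; 5 (Pursuer) has 5→7.
A2: add {4} — 4 (Pursuer) has 4→1.
A3: add {3} — 3 (Pursuer) has 3→4.
A4 = A3; e.g. 0 (Evader) can still go to 2. Fixed point.
0 never enters the attractor, so Evader can avoid the target forever.

Evader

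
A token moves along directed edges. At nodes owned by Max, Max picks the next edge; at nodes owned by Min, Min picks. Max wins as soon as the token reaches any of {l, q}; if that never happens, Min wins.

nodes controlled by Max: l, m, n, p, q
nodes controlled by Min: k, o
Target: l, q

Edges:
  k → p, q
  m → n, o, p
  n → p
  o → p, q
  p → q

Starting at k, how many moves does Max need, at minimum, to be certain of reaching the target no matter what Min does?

A0 = {l, q}
A1: add {p} — p (Max) has p→q.
A2: add {k, m, n, o} — k (Min): all of {p, q} already in; m (Max) has m→p; n (Max) has n→p; o (Min): all of {p, q} already in.
A2 = all vertices. Fixed point.
k enters the attractor at level 2, so Max can force the target in 2 moves from there.

2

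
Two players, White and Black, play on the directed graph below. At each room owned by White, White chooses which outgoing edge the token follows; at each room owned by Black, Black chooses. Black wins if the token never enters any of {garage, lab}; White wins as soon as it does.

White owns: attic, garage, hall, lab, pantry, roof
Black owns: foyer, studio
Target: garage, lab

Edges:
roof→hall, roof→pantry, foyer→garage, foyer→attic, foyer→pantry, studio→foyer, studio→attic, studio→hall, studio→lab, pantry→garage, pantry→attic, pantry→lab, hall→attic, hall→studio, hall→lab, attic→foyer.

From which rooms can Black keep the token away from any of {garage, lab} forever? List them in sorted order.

A0 = {garage, lab}
A1: add {hall, pantry} — hall (White) has hall→lab; pantry (White) has pantry→garage.
A2: add {roof} — roof (White) has roof→hall.
A3 = A2; e.g. foyer (Black) can still go to attic. Fixed point.
White's attractor = {garage, hall, lab, pantry, roof}; Black avoids the target exactly from the complement.

attic, foyer, studio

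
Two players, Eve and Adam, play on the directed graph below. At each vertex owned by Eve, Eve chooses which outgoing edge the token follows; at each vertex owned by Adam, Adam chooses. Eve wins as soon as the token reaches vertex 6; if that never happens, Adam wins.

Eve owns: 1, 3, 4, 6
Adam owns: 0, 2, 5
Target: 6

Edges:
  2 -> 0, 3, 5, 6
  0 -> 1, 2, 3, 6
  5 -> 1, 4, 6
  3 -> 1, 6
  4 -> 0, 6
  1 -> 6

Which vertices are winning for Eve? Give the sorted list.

1, 3, 4, 5, 6

A0 = {6}
A1: add {1, 3, 4} — 1 (Eve) has 1→6; 3 (Eve) has 3→6; 4 (Eve) has 4→6.
A2: add {5} — 5 (Adam): all of {1, 4, 6} already in.
A3 = A2; e.g. 0 (Adam) can still go to 2. Fixed point.
Eve's winning region = {1, 3, 4, 5, 6}.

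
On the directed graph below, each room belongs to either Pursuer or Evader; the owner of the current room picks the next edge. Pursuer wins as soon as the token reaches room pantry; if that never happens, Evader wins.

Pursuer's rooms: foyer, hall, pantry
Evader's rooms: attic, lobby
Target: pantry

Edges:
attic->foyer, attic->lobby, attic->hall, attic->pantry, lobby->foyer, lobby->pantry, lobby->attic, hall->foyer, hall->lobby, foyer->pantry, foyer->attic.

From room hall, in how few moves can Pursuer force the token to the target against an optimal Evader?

A0 = {pantry}
A1: add {foyer} — foyer (Pursuer) has foyer→pantry.
A2: add {hall} — hall (Pursuer) has hall→foyer.
A3 = A2; e.g. lobby (Evader) can still go to attic. Fixed point.
hall enters the attractor at level 2, so Pursuer can force the target in 2 moves from there.

2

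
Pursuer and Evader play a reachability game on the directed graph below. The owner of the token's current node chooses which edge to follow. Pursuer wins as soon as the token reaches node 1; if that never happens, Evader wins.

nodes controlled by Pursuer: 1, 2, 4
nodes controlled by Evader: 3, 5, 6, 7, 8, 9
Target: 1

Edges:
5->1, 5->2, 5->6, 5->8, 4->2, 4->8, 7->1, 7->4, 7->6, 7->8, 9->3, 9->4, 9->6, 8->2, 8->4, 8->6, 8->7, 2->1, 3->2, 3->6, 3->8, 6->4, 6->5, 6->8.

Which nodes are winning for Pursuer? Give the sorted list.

A0 = {1}
A1: add {2} — 2 (Pursuer) has 2→1.
A2: add {4} — 4 (Pursuer) has 4→2.
A3 = A2; e.g. 3 (Evader) can still go to 6. Fixed point.
Pursuer's winning region = {1, 2, 4}.

1, 2, 4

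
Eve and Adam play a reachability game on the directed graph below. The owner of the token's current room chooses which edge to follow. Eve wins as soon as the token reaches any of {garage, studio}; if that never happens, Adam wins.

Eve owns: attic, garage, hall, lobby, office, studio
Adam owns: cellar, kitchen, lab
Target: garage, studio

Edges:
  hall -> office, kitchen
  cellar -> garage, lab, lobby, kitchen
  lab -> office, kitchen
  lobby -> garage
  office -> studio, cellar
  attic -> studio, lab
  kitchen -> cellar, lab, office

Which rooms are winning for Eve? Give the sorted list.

A0 = {garage, studio}
A1: add {attic, lobby, office} — lobby (Eve) has lobby→garage; office (Eve) has office→studio; attic (Eve) has attic→studio.
A2: add {hall} — hall (Eve) has hall→office.
A3 = A2; e.g. cellar (Adam) can still go to lab. Fixed point.
Eve's winning region = {attic, garage, hall, lobby, office, studio}.

attic, garage, hall, lobby, office, studio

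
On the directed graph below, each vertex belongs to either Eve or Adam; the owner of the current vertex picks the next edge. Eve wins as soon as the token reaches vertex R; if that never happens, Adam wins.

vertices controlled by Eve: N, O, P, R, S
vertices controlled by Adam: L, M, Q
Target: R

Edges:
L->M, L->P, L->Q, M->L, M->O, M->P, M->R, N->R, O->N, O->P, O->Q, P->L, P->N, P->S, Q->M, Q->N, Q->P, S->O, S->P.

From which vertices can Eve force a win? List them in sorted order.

A0 = {R}
A1: add {N} — N (Eve) has N→R.
A2: add {O, P} — O (Eve) has O→N; P (Eve) has P→N.
A3: add {S} — S (Eve) has S→O.
A4 = A3; e.g. L (Adam) can still go to M. Fixed point.
Eve's winning region = {N, O, P, R, S}.

N, O, P, R, S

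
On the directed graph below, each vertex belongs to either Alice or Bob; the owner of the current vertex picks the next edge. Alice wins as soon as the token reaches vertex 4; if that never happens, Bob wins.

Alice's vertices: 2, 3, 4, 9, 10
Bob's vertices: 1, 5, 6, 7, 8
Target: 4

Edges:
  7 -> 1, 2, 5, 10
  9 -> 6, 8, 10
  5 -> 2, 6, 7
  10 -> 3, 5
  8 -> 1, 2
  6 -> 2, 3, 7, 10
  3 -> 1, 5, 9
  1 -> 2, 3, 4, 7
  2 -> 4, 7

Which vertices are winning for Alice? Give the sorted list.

2, 4

A0 = {4}
A1: add {2} — 2 (Alice) has 2→4.
A2 = A1; e.g. 1 (Bob) can still go to 3. Fixed point.
Alice's winning region = {2, 4}.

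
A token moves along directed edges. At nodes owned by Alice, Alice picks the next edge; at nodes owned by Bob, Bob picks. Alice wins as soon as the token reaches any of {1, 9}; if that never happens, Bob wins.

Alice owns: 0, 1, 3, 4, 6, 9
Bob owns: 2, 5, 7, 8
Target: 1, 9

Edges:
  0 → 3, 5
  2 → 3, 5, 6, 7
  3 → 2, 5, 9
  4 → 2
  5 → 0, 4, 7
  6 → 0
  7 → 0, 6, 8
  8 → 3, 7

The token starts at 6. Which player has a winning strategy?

Alice

A0 = {1, 9}
A1: add {3} — 3 (Alice) has 3→9.
A2: add {0} — 0 (Alice) has 0→3.
A3: add {6} — 6 (Alice) has 6→0.
A4 = A3; e.g. 2 (Bob) can still go to 5. Fixed point.
6 ∈ A3, so Alice can force the target.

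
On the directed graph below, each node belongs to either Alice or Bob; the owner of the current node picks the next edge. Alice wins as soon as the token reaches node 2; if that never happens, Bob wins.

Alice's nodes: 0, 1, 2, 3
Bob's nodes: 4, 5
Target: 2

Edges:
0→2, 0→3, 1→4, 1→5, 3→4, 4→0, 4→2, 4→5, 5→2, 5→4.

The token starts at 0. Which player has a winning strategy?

A0 = {2}
A1: add {0} — 0 (Alice) has 0→2.
A2 = A1; e.g. 1 (Alice) has no edge into A1. Fixed point.
0 ∈ A1, so Alice can force the target.

Alice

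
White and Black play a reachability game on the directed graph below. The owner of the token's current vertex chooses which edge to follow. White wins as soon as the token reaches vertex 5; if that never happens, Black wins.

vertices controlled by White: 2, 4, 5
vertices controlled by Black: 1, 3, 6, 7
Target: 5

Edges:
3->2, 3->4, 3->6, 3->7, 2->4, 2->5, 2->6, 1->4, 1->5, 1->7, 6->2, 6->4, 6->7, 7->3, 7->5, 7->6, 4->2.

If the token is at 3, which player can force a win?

A0 = {5}
A1: add {2} — 2 (White) has 2→5.
A2: add {4} — 4 (White) has 4→2.
A3 = A2; e.g. 1 (Black) can still go to 7. Fixed point.
3 never enters the attractor, so Black can avoid the target forever.

Black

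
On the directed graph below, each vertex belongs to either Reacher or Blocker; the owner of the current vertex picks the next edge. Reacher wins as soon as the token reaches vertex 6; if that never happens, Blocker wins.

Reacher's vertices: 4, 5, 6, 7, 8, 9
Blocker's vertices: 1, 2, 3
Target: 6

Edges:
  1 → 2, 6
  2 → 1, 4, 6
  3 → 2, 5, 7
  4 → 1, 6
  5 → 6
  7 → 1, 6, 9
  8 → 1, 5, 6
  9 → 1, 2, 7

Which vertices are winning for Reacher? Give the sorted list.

A0 = {6}
A1: add {4, 5, 7, 8} — 4 (Reacher) has 4→6; 5 (Reacher) has 5→6; 7 (Reacher) has 7→6; 8 (Reacher) has 8→6.
A2: add {9} — 9 (Reacher) has 9→7.
A3 = A2; e.g. 1 (Blocker) can still go to 2. Fixed point.
Reacher's winning region = {4, 5, 6, 7, 8, 9}.

4, 5, 6, 7, 8, 9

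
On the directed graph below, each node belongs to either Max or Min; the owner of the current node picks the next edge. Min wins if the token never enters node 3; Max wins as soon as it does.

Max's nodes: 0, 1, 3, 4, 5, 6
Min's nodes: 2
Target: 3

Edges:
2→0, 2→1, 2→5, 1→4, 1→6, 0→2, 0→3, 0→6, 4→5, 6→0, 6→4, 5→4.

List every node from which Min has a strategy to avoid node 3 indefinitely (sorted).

2, 4, 5

A0 = {3}
A1: add {0} — 0 (Max) has 0→3.
A2: add {6} — 6 (Max) has 6→0.
A3: add {1} — 1 (Max) has 1→6.
A4 = A3; e.g. 2 (Min) can still go to 5. Fixed point.
Max's attractor = {0, 1, 3, 6}; Min avoids the target exactly from the complement.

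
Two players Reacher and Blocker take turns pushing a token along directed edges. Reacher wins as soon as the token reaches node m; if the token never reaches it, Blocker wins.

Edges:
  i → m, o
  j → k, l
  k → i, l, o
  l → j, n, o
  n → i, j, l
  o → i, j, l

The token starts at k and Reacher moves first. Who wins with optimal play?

Blocker

Track states (vertex, player-to-move).
A0 = {(m,Reacher), (m,Blocker)}
A1: add {(i,Reacher)}.
A2 = A1; e.g. (i,Blocker) stays out. (k,Reacher) never enters ⇒ Blocker avoids the target.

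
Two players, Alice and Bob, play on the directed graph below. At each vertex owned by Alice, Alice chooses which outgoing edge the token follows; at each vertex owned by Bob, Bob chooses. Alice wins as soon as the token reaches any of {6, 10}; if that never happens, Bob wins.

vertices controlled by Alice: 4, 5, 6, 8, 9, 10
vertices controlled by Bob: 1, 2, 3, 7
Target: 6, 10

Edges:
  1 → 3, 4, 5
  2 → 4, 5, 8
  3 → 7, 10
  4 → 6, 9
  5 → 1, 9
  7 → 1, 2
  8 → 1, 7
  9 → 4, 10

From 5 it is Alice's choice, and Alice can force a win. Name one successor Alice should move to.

9

A0 = {6, 10}
A1: add {4, 9} — 4 (Alice) has 4→6; 9 (Alice) has 9→10.
A2: add {5} — 5 (Alice) has 5→9.
A3 = A2; e.g. 1 (Bob) can still go to 3. Fixed point.
From 5, successor 9 is in the attractor (rank 1); the other successor 1 is not.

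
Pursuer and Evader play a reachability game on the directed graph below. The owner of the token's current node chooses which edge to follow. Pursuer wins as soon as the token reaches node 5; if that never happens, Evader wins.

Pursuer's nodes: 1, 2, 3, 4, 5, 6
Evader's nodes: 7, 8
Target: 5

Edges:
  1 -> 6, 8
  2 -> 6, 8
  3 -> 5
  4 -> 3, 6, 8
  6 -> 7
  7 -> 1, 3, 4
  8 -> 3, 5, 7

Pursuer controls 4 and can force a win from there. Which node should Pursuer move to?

3

A0 = {5}
A1: add {3} — 3 (Pursuer) has 3→5.
A2: add {4} — 4 (Pursuer) has 4→3.
A3 = A2; e.g. 1 (Pursuer) has no edge into A2. Fixed point.
From 4, successor 3 is in the attractor (rank 1); the other successors 6, 8 are not.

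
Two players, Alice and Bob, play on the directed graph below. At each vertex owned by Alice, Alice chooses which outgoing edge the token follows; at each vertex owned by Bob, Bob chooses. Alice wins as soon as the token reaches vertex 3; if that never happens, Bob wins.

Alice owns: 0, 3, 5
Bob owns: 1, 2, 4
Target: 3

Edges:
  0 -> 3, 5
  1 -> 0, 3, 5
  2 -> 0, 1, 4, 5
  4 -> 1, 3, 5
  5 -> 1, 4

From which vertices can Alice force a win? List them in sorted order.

A0 = {3}
A1: add {0} — 0 (Alice) has 0→3.
A2 = A1; e.g. 1 (Bob) can still go to 5. Fixed point.
Alice's winning region = {0, 3}.

0, 3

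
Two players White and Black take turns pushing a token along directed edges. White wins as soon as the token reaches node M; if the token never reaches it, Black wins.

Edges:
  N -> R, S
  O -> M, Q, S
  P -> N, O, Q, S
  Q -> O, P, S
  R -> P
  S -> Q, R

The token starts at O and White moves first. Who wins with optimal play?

White

Track states (vertex, player-to-move).
A0 = {(M,White), (M,Black)}
A1: add {(O,White)}.
(O,White) ∈ A1 ⇒ White forces the target.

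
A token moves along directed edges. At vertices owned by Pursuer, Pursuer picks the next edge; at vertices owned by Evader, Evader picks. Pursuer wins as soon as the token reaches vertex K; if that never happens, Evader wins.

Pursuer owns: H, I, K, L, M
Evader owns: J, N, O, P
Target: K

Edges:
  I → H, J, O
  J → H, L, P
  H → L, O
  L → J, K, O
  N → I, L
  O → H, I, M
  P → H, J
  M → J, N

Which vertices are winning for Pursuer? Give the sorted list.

A0 = {K}
A1: add {L} — L (Pursuer) has L→K.
A2: add {H} — H (Pursuer) has H→L.
A3: add {I} — I (Pursuer) has I→H.
A4: add {N} — N (Evader): all of {I, L} already in.
A5: add {M} — M (Pursuer) has M→N.
A6: add {O} — O (Evader): all of {H, I, M} already in.
A7 = A6; e.g. J (Evader) can still go to P. Fixed point.
Pursuer's winning region = {H, I, K, L, M, N, O}.

H, I, K, L, M, N, O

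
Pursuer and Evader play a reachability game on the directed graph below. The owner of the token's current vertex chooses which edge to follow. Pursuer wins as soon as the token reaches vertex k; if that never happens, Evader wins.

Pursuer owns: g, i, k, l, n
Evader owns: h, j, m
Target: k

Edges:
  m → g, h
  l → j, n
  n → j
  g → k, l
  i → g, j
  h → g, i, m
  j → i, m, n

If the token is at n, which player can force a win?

Evader

A0 = {k}
A1: add {g} — g (Pursuer) has g→k.
A2: add {i} — i (Pursuer) has i→g.
A3 = A2; e.g. h (Evader) can still go to m. Fixed point.
n never enters the attractor, so Evader can avoid the target forever.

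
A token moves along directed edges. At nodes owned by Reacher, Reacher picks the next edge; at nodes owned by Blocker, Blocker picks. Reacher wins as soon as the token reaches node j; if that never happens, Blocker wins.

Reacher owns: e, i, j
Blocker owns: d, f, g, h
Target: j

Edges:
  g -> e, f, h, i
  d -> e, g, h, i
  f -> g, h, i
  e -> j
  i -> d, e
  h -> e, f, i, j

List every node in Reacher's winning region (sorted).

A0 = {j}
A1: add {e} — e (Reacher) has e→j.
A2: add {i} — i (Reacher) has i→e.
A3 = A2; e.g. d (Blocker) can still go to g. Fixed point.
Reacher's winning region = {e, i, j}.

e, i, j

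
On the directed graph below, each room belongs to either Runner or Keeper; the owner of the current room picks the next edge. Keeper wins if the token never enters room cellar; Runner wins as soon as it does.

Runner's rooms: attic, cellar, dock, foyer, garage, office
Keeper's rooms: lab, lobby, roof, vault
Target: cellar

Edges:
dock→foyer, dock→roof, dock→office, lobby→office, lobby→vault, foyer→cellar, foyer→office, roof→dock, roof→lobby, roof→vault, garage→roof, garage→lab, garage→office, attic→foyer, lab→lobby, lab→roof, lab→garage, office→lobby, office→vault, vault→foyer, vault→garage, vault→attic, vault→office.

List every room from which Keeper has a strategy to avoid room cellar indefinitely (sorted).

A0 = {cellar}
A1: add {foyer} — foyer (Runner) has foyer→cellar.
A2: add {attic, dock} — dock (Runner) has dock→foyer; attic (Runner) has attic→foyer.
A3 = A2; e.g. lobby (Keeper) can still go to office. Fixed point.
Runner's attractor = {attic, cellar, dock, foyer}; Keeper avoids the target exactly from the complement.

garage, lab, lobby, office, roof, vault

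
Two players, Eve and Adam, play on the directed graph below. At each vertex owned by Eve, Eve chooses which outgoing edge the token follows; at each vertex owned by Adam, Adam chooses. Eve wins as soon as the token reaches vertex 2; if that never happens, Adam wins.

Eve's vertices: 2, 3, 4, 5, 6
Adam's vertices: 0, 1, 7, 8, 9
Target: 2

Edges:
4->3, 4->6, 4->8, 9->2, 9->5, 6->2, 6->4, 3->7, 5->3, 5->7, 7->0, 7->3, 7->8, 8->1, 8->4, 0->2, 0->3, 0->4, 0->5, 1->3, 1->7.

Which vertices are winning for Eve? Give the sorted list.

A0 = {2}
A1: add {6} — 6 (Eve) has 6→2.
A2: add {4} — 4 (Eve) has 4→6.
A3 = A2; e.g. 0 (Adam) can still go to 3. Fixed point.
Eve's winning region = {2, 4, 6}.

2, 4, 6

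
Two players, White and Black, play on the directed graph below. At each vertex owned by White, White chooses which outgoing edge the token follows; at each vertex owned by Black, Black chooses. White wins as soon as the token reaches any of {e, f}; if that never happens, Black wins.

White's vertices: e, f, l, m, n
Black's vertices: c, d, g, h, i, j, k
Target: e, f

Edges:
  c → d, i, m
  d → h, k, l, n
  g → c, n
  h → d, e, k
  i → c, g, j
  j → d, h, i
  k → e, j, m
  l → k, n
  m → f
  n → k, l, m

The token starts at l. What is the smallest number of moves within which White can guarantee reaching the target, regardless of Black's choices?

A0 = {e, f}
A1: add {m} — m (White) has m→f.
A2: add {n} — n (White) has n→m.
A3: add {l} — l (White) has l→n.
A4 = A3; e.g. c (Black) can still go to d. Fixed point.
l enters the attractor at level 3, so White can force the target in 3 moves from there.

3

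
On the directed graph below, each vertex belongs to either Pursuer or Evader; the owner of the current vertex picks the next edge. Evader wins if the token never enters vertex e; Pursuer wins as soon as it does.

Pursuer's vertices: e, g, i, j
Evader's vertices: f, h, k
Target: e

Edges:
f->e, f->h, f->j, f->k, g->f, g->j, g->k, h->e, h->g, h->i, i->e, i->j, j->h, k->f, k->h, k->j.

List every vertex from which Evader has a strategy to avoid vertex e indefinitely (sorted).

f, g, h, j, k

A0 = {e}
A1: add {i} — i (Pursuer) has i→e.
A2 = A1; e.g. f (Evader) can still go to h. Fixed point.
Pursuer's attractor = {e, i}; Evader avoids the target exactly from the complement.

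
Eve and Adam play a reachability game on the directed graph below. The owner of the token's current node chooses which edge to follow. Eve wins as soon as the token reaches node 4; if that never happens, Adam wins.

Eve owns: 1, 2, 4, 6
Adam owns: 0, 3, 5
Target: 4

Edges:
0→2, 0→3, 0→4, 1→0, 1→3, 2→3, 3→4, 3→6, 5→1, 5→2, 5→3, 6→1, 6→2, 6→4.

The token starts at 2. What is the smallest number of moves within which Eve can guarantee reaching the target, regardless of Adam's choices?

3

A0 = {4}
A1: add {6} — 6 (Eve) has 6→4.
A2: add {3} — 3 (Adam): all of {4, 6} already in.
A3: add {1, 2} — 1 (Eve) has 1→3; 2 (Eve) has 2→3.
2 enters the attractor at level 3, so Eve can force the target in 3 moves from there.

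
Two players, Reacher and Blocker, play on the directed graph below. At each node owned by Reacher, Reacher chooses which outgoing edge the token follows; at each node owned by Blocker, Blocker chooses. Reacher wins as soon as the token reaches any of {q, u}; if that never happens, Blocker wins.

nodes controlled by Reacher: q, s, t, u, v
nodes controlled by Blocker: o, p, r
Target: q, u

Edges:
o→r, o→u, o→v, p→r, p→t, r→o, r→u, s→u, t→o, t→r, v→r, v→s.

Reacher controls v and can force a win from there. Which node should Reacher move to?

s

A0 = {q, u}
A1: add {s} — s (Reacher) has s→u.
A2: add {v} — v (Reacher) has v→s.
A3 = A2; e.g. o (Blocker) can still go to r. Fixed point.
From v, successor s is in the attractor (rank 1); the other successor r is not.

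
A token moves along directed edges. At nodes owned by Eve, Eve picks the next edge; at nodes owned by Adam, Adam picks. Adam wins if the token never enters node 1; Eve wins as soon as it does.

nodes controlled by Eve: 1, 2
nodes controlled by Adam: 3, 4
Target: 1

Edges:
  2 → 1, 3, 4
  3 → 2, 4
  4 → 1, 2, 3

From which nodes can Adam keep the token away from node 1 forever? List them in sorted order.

3, 4

A0 = {1}
A1: add {2} — 2 (Eve) has 2→1.
A2 = A1; e.g. 3 (Adam) can still go to 4. Fixed point.
Eve's attractor = {1, 2}; Adam avoids the target exactly from the complement.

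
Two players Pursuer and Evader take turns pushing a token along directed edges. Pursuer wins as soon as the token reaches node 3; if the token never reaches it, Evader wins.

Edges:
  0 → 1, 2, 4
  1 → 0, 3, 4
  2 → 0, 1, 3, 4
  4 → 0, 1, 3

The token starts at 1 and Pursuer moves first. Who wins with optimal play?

Pursuer

Track states (vertex, player-to-move).
A0 = {(3,Pursuer), (3,Evader)}
A1: add {(1,Pursuer), (2,Pursuer), (4,Pursuer)}.
(1,Pursuer) ∈ A1 ⇒ Pursuer forces the target.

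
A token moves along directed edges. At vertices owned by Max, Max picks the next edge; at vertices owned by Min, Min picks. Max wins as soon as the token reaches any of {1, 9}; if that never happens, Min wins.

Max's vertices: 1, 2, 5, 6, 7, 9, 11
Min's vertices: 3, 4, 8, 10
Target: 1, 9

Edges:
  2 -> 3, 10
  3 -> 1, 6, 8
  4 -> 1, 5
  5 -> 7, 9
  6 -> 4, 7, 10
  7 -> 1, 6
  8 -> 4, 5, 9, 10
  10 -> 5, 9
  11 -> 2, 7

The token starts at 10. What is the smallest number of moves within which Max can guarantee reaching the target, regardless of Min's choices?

2

A0 = {1, 9}
A1: add {5, 7} — 5 (Max) has 5→9; 7 (Max) has 7→1.
A2: add {4, 6, 10, 11} — 4 (Min): all of {1, 5} already in; 6 (Max) has 6→7; 10 (Min): all of {5, 9} already in; 11 (Max) has 11→7.
10 enters the attractor at level 2, so Max can force the target in 2 moves from there.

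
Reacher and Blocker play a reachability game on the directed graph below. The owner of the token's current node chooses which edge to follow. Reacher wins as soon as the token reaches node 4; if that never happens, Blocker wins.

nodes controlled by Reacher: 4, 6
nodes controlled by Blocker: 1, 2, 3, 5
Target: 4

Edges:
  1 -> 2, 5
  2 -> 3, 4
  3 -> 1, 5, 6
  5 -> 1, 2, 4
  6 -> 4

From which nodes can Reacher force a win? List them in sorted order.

4, 6

A0 = {4}
A1: add {6} — 6 (Reacher) has 6→4.
A2 = A1; e.g. 1 (Blocker) can still go to 2. Fixed point.
Reacher's winning region = {4, 6}.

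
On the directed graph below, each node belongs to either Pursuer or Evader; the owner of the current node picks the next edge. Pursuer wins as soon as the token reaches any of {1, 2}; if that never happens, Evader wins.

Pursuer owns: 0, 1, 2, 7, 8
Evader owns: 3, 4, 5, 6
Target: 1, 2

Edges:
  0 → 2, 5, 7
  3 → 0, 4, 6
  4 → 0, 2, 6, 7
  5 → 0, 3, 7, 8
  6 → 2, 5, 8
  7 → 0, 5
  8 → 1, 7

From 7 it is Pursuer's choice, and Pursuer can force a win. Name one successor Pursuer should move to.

A0 = {1, 2}
A1: add {0, 8} — 0 (Pursuer) has 0→2; 8 (Pursuer) has 8→1.
A2: add {7} — 7 (Pursuer) has 7→0.
A3 = A2; e.g. 3 (Evader) can still go to 4. Fixed point.
From 7, successor 0 is in the attractor (rank 1); the other successor 5 is not.

0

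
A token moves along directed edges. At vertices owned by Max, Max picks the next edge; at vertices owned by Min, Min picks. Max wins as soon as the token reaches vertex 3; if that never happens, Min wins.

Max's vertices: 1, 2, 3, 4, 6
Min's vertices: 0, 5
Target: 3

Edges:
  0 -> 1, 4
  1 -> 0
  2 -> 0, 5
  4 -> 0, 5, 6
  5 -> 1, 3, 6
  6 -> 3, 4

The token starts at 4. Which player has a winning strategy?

A0 = {3}
A1: add {6} — 6 (Max) has 6→3.
A2: add {4} — 4 (Max) has 4→6.
A3 = A2; e.g. 0 (Min) can still go to 1. Fixed point.
4 ∈ A2, so Max can force the target.

Max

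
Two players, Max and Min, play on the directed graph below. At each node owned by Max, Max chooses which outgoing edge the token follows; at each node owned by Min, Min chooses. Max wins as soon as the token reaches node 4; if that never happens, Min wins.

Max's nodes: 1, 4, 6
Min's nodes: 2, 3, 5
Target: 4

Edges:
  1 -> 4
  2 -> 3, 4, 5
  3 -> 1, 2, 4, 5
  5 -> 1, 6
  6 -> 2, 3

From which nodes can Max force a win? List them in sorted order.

1, 4

A0 = {4}
A1: add {1} — 1 (Max) has 1→4.
A2 = A1; e.g. 2 (Min) can still go to 3. Fixed point.
Max's winning region = {1, 4}.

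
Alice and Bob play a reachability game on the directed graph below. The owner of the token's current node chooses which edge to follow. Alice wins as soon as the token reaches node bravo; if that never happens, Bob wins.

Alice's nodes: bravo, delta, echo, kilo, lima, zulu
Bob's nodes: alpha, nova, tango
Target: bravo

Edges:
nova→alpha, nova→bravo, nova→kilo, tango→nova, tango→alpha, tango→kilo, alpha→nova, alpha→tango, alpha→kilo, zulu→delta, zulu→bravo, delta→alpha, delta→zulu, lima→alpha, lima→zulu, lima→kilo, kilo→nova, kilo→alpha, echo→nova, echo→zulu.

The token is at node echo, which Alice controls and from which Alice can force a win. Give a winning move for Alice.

A0 = {bravo}
A1: add {zulu} — zulu (Alice) has zulu→bravo.
A2: add {delta, echo, lima} — delta (Alice) has delta→zulu; lima (Alice) has lima→zulu; echo (Alice) has echo→zulu.
A3 = A2; e.g. nova (Bob) can still go to alpha. Fixed point.
From echo, successor zulu is in the attractor (rank 1); the other successor nova is not.

zulu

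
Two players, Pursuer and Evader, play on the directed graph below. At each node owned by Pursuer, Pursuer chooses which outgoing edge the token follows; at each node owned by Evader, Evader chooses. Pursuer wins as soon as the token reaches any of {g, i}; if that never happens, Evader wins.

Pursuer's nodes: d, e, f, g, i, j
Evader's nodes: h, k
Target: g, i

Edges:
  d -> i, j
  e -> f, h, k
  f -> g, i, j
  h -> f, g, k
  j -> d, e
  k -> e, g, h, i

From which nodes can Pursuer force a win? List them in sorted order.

A0 = {g, i}
A1: add {d, f} — d (Pursuer) has d→i; f (Pursuer) has f→g.
A2: add {e, j} — e (Pursuer) has e→f; j (Pursuer) has j→d.
A3 = A2; e.g. h (Evader) can still go to k. Fixed point.
Pursuer's winning region = {d, e, f, g, i, j}.

d, e, f, g, i, j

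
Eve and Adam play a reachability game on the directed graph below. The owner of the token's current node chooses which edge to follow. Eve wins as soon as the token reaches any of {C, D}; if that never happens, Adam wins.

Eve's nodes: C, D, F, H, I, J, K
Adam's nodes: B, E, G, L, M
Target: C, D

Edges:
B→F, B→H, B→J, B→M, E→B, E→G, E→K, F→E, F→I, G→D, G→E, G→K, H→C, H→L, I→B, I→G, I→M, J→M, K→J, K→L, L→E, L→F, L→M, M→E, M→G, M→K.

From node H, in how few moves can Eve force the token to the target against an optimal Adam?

1

A0 = {C, D}
A1: add {H} — H (Eve) has H→C.
A2 = A1; e.g. B (Adam) can still go to F. Fixed point.
H enters the attractor at level 1, so Eve can force the target in 1 move from there.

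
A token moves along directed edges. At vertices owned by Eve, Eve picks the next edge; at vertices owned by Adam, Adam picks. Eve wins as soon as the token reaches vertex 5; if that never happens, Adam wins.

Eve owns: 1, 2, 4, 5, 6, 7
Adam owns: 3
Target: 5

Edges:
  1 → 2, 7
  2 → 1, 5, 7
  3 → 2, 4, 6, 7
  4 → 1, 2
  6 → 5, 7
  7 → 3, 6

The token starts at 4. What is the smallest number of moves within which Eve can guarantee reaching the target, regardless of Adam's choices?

A0 = {5}
A1: add {2, 6} — 2 (Eve) has 2→5; 6 (Eve) has 6→5.
A2: add {1, 4, 7} — 1 (Eve) has 1→2; 4 (Eve) has 4→2; 7 (Eve) has 7→6.
4 enters the attractor at level 2, so Eve can force the target in 2 moves from there.

2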